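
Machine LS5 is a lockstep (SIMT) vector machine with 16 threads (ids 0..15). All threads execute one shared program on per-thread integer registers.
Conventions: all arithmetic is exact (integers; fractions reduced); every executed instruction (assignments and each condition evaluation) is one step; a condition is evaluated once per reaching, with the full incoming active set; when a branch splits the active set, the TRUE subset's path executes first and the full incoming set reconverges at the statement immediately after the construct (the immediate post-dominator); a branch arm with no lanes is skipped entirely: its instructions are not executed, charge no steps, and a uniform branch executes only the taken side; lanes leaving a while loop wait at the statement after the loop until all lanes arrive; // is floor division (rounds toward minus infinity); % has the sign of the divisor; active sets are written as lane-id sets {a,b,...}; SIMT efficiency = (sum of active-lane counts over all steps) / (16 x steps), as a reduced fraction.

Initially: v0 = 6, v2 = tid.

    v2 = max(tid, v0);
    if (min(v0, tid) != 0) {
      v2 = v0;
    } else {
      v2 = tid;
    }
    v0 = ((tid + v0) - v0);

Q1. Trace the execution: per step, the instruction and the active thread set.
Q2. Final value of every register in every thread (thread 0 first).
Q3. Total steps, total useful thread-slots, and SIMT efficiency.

step 0: v2 <- max(tid, v0)           {0,1,2,3,4,5,6,7,8,9,10,11,12,13,14,15}
step 1: eval (min(v0, tid) != 0)     {0,1,2,3,4,5,6,7,8,9,10,11,12,13,14,15}
step 2: v2 <- v0                     {1,2,3,4,5,6,7,8,9,10,11,12,13,14,15}
step 3: v2 <- tid                    {0}
step 4: v0 <- ((tid + v0) - v0)      {0,1,2,3,4,5,6,7,8,9,10,11,12,13,14,15}

Answer: 5 steps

v0: 0,1,2,3,4,5,6,7,8,9,10,11,12,13,14,15
v2: 0,6,6,6,6,6,6,6,6,6,6,6,6,6,6,6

steps = 5; useful = 64; efficiency = 64/80 = 4/5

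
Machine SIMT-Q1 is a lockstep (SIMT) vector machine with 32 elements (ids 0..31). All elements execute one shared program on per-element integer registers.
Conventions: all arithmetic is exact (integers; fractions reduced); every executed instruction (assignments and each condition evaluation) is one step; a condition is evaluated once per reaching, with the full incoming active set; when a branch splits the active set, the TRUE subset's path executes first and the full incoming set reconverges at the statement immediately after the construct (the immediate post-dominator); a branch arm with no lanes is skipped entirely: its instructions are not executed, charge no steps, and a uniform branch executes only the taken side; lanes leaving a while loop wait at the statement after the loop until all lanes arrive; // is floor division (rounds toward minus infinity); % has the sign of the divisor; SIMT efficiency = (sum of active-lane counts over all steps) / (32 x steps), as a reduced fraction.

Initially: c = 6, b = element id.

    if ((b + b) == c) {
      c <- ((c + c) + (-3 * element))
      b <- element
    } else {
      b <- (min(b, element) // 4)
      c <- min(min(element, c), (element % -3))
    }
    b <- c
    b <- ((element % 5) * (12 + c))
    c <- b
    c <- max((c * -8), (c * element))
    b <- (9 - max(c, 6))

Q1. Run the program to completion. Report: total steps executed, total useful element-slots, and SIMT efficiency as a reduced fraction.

Answer: 10 steps, 256 useful, 4/5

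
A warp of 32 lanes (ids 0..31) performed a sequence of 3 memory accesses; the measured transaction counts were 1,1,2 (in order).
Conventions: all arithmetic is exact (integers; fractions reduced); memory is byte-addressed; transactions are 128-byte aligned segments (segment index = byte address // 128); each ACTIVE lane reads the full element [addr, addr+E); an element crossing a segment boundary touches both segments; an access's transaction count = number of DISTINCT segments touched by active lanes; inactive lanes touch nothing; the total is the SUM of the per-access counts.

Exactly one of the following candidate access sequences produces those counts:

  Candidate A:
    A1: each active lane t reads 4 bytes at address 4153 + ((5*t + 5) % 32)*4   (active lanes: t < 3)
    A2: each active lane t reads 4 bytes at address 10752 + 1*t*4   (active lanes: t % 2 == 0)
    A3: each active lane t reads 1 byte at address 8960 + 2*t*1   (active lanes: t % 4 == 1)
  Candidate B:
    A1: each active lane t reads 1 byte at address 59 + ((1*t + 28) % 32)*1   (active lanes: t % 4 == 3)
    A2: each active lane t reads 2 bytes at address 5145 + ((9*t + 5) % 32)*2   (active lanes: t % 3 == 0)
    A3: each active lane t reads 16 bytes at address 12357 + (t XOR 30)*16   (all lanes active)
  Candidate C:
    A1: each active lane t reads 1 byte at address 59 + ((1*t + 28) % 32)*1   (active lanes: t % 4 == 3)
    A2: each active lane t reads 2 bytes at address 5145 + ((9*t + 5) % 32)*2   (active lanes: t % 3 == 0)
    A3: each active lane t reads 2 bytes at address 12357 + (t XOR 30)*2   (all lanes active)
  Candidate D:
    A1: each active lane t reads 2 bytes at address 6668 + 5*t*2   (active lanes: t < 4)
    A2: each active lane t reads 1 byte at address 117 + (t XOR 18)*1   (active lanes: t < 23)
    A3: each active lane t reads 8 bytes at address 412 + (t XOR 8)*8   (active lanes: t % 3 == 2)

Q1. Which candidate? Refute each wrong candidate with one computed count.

A: A3 gives 1 transaction, not 2
B: A3 gives 5 transactions, not 2
D: A2 gives 2 transactions, not 1
C: all counts match (1,1,2)

Answer: C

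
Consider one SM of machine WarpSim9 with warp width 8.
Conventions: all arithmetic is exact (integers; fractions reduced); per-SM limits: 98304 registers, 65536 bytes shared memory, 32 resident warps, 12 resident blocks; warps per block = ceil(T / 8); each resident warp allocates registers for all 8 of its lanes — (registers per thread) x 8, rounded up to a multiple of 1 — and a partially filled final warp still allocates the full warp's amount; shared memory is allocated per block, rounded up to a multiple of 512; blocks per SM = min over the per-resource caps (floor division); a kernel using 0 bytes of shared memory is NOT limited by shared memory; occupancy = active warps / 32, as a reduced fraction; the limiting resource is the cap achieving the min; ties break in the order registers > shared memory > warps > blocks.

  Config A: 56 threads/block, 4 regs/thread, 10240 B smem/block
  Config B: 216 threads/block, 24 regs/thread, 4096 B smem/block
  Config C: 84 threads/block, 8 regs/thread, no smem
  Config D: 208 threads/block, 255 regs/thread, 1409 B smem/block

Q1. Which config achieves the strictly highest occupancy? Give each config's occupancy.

occupancies: A 7/8, B 27/32, C 11/16, D 13/16

Answer: A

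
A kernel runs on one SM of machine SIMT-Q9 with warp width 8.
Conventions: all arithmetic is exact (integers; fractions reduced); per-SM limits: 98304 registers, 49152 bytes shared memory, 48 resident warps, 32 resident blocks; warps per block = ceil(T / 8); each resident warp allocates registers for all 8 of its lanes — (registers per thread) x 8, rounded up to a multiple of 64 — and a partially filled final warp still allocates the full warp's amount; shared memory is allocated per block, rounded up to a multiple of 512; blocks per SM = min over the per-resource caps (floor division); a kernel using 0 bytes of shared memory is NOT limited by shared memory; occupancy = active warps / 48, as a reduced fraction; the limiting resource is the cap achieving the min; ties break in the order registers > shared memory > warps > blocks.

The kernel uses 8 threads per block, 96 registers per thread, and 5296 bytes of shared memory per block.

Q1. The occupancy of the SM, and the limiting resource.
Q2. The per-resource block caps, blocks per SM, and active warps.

Answer: occupancy 1/6, limited by shared memory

registers: 128 blocks
shared memory: 8 blocks
warps: 48 blocks
blocks: 32 blocks

Answer: 8 blocks, 8 active warps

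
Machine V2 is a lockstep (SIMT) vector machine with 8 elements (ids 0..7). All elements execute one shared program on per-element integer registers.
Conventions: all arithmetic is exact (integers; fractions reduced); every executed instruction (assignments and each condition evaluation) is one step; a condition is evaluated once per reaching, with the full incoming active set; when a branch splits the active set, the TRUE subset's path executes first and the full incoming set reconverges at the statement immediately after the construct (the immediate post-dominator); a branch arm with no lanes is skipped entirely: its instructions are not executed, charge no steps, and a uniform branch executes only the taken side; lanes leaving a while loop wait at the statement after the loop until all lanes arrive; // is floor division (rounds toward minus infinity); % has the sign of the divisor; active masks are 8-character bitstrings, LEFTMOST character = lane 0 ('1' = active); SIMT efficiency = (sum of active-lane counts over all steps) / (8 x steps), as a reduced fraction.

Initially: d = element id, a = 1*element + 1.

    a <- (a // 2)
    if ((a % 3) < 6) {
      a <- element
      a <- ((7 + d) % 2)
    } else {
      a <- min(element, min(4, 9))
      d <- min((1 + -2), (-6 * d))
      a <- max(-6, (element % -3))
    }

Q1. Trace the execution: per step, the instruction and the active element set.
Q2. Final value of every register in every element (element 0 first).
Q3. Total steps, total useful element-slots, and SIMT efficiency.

step 0: a <- (a // 2)                11111111
step 1: eval ((a % 3) < 6)           11111111
step 2: a <- element                 11111111
step 3: a <- ((7 + d) % 2)           11111111

Answer: 4 steps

d: 0,1,2,3,4,5,6,7
a: 1,0,1,0,1,0,1,0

steps = 4; useful = 32; efficiency = 32/32 = 1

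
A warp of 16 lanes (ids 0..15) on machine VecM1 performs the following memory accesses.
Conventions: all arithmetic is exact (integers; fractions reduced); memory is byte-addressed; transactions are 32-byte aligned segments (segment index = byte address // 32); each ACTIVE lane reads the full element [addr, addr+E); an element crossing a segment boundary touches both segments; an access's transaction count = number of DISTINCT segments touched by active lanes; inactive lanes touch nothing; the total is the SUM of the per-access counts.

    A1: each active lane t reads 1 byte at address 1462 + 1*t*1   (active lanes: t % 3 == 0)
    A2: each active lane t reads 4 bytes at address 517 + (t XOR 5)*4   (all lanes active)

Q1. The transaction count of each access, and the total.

A1: 2 transactions
A2: 3 transactions

Answer: 2,3; total 5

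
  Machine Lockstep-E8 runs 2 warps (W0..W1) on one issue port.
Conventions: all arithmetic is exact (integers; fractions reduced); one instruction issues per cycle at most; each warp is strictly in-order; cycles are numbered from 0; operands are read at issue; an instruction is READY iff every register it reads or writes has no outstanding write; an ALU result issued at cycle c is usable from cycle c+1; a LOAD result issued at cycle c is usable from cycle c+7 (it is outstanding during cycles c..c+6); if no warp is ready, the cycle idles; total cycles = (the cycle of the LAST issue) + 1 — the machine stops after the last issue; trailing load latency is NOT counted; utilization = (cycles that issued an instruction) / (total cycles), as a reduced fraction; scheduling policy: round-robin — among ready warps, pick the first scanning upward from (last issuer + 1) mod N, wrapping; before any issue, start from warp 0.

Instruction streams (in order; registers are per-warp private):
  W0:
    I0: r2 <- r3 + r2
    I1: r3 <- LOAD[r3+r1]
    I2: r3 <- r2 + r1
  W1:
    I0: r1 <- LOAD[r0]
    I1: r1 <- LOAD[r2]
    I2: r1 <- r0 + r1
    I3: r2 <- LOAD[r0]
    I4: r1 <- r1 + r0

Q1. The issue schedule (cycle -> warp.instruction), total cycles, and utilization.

cycle 0: W0.I0
cycle 1: W1.I0
cycle 2: W0.I1
cycle 3: idle
cycle 4: idle
cycle 5: idle
cycle 6: idle
cycle 7: idle
cycle 8: W1.I1
cycle 9: W0.I2
cycle 10: idle
cycle 11: idle
cycle 12: idle
cycle 13: idle
cycle 14: idle
cycle 15: W1.I2
cycle 16: W1.I3
cycle 17: W1.I4

Answer: 18 cycles, utilization 4/9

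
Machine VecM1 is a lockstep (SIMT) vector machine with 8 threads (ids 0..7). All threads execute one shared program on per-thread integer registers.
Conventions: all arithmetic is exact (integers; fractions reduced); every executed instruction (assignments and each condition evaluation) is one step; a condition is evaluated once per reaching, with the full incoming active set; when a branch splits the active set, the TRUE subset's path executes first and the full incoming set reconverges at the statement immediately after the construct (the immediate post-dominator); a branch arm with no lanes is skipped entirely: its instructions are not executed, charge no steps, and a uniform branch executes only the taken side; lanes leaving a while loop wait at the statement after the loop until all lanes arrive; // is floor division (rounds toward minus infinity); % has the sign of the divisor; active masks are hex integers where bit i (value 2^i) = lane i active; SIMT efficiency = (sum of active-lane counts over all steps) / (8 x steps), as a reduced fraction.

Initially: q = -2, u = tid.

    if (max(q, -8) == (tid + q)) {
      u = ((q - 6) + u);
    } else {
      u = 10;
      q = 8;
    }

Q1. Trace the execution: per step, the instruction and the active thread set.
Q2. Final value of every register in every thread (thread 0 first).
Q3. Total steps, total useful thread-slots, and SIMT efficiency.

step 0: eval (max(q, -8) == (tid + q)) 0xff
step 1: u <- ((q - 6) + u)           0x01
step 2: u <- 10                      0xfe
step 3: q <- 8                       0xfe

Answer: 4 steps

q: -2,8,8,8,8,8,8,8
u: -8,10,10,10,10,10,10,10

steps = 4; useful = 23; efficiency = 23/32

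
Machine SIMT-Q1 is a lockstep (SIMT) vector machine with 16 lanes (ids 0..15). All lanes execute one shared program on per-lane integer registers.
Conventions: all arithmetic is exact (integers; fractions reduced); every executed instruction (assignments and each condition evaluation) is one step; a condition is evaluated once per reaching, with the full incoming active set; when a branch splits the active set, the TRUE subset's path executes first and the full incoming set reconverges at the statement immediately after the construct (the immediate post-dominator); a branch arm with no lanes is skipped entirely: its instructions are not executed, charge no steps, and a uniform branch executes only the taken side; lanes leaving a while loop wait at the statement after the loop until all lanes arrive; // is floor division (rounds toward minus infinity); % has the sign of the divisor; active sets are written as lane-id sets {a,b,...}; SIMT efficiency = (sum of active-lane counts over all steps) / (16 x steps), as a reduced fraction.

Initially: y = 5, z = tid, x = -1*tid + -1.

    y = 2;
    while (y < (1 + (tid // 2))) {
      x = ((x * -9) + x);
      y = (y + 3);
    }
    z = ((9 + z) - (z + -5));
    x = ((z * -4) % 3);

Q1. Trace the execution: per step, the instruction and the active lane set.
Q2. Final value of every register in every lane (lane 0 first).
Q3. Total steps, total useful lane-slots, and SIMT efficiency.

step 0: y <- 2                       {0,1,2,3,4,5,6,7,8,9,10,11,12,13,14,15}
step 1: eval (y < (1 + (tid // 2)))  {0,1,2,3,4,5,6,7,8,9,10,11,12,13,14,15}
step 2: x <- ((x * -9) + x)          {4,5,6,7,8,9,10,11,12,13,14,15}
step 3: y <- (y + 3)                 {4,5,6,7,8,9,10,11,12,13,14,15}
step 4: eval (y < (1 + (tid // 2)))  {4,5,6,7,8,9,10,11,12,13,14,15}
step 5: x <- ((x * -9) + x)          {10,11,12,13,14,15}
step 6: y <- (y + 3)                 {10,11,12,13,14,15}
step 7: eval (y < (1 + (tid // 2)))  {10,11,12,13,14,15}
step 8: z <- ((9 + z) - (z + -5))    {0,1,2,3,4,5,6,7,8,9,10,11,12,13,14,15}
step 9: x <- ((z * -4) % 3)          {0,1,2,3,4,5,6,7,8,9,10,11,12,13,14,15}

Answer: 10 steps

y: 2,2,2,2,5,5,5,5,5,5,8,8,8,8,8,8
z: 14,14,14,14,14,14,14,14,14,14,14,14,14,14,14,14
x: 1,1,1,1,1,1,1,1,1,1,1,1,1,1,1,1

steps = 10; useful = 118; efficiency = 118/160 = 59/80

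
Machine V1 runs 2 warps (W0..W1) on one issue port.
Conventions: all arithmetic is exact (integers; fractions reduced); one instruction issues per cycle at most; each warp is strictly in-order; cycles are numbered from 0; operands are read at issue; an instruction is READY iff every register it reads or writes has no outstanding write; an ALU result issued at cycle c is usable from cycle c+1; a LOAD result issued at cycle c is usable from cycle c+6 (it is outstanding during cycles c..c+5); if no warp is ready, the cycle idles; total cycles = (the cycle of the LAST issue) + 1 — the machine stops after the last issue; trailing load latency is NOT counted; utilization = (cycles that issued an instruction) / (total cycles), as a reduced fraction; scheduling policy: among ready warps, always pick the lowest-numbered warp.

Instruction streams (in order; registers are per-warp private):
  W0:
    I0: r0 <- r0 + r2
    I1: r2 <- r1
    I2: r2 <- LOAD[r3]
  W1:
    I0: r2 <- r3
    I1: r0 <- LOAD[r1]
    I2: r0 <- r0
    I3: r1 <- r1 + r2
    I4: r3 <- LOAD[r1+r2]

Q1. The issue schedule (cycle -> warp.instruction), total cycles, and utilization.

cycle 0: W0.I0
cycle 1: W0.I1
cycle 2: W0.I2
cycle 3: W1.I0
cycle 4: W1.I1
cycle 5: idle
cycle 6: idle
cycle 7: idle
cycle 8: idle
cycle 9: idle
cycle 10: W1.I2
cycle 11: W1.I3
cycle 12: W1.I4

Answer: 13 cycles, utilization 8/13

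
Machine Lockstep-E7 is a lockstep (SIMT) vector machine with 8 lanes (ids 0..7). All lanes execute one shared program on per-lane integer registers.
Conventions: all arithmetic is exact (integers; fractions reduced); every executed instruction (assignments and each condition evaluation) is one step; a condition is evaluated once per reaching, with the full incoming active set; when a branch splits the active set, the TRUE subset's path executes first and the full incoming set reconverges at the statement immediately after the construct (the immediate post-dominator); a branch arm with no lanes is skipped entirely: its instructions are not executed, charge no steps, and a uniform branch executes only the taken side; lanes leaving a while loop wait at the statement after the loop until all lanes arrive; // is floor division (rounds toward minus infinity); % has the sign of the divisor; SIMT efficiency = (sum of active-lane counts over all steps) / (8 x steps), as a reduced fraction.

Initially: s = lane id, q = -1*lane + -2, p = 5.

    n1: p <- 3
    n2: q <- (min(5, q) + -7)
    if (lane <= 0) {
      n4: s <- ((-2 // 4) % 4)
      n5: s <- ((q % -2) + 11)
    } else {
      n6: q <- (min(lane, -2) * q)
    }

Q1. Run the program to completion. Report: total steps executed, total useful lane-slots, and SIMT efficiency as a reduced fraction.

Answer: 6 steps, 33 useful, 11/16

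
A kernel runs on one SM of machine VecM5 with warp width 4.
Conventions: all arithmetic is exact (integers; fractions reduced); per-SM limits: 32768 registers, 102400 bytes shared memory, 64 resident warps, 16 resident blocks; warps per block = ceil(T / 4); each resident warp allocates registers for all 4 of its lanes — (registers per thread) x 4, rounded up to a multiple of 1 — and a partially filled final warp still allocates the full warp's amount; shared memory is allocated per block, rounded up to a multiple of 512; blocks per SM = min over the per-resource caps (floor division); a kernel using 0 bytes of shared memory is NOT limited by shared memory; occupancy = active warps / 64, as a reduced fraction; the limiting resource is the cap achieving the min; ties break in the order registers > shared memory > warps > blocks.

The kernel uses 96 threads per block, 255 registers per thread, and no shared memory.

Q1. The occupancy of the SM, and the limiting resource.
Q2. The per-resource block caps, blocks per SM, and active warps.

Answer: occupancy 3/8, limited by registers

registers: 1 block
shared memory: no limit (kernel uses none)
warps: 2 blocks
blocks: 16 blocks

Answer: 1 block, 24 active warps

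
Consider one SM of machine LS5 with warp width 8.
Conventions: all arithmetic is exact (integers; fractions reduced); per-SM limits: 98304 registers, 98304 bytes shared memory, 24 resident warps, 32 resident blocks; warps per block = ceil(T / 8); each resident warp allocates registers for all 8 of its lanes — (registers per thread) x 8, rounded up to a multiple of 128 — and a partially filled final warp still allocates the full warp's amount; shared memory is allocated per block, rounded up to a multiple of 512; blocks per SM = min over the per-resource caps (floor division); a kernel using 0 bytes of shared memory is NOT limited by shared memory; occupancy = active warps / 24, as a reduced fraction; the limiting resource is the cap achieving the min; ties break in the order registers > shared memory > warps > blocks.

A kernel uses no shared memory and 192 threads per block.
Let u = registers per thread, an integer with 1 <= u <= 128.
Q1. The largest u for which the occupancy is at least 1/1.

Answer: u = 128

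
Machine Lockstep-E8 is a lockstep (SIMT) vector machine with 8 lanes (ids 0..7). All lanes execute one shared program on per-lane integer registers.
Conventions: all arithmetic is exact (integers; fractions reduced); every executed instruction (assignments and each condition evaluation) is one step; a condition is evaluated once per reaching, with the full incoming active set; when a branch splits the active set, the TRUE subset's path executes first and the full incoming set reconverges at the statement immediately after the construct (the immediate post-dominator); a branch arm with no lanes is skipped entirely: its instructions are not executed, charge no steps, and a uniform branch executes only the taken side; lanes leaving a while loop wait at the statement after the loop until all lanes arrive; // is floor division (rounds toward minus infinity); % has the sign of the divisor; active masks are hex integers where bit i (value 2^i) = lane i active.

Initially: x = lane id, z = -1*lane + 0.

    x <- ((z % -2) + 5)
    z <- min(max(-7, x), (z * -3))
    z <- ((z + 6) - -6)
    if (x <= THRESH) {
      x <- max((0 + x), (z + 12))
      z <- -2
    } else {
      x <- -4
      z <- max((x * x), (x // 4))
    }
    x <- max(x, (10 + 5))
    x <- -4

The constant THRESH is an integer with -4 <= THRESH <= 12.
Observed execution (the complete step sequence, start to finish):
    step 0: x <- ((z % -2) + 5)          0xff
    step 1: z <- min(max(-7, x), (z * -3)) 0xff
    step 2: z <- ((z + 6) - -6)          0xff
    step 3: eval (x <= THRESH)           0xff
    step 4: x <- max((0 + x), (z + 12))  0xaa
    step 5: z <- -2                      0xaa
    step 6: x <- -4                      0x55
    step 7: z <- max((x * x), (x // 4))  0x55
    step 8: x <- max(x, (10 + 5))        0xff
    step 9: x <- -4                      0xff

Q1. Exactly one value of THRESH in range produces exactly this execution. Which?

Answer: THRESH = 4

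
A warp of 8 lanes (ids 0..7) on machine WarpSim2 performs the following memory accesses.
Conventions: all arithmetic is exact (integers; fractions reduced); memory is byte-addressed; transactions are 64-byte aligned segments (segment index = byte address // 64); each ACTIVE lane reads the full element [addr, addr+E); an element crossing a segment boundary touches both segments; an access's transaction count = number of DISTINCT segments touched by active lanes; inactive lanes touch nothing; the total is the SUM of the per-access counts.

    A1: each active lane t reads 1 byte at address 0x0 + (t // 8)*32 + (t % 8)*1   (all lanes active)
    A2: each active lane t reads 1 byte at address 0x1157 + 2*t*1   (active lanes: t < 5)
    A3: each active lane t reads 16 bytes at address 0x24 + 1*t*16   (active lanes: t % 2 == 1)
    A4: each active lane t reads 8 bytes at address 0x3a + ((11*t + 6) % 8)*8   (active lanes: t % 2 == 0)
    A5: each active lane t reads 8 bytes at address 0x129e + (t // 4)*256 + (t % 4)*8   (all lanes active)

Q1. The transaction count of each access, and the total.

A1: 1 transaction
A2: 1 transaction
A3: 3 transactions
A4: 2 transactions
A5: 2 transactions

Answer: 1,1,3,2,2; total 9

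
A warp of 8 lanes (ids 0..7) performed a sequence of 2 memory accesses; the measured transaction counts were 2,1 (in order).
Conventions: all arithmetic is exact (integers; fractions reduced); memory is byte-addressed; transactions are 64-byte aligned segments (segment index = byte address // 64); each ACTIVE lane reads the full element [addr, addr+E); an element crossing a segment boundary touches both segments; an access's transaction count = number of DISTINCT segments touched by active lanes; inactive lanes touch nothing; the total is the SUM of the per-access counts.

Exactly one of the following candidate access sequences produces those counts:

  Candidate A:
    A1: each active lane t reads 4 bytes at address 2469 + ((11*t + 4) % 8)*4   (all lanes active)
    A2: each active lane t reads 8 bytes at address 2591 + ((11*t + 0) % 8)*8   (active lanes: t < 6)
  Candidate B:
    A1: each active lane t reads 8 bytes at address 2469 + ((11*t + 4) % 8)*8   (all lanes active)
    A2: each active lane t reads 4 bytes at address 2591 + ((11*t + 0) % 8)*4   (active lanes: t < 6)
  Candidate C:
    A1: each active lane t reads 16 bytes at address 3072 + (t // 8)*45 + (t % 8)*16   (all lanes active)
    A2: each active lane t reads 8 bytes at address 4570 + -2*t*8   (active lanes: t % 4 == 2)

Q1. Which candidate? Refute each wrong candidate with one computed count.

A: A2 gives 2 transactions, not 1
C: A2 gives 3 transactions, not 1
B: all counts match (2,1)

Answer: B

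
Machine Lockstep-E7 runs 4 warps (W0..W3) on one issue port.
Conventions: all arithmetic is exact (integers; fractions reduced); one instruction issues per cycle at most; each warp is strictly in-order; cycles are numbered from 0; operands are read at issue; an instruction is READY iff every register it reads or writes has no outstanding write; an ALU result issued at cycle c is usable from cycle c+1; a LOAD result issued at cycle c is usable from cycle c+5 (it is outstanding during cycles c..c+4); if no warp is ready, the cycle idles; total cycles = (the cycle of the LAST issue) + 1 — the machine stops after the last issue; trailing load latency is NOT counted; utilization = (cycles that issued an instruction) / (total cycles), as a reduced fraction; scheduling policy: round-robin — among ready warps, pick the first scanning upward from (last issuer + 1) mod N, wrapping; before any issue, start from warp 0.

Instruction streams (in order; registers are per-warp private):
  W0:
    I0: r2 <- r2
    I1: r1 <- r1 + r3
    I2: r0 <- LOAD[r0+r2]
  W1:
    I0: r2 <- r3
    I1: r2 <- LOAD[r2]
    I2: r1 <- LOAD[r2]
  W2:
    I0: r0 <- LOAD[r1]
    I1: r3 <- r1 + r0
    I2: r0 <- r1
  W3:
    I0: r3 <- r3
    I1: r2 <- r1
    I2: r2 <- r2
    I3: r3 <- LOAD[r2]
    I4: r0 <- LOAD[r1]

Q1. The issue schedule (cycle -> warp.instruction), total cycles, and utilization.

cycle 0: W0.I0
cycle 1: W1.I0
cycle 2: W2.I0
cycle 3: W3.I0
cycle 4: W0.I1
cycle 5: W1.I1
cycle 6: W3.I1
cycle 7: W0.I2
cycle 8: W2.I1
cycle 9: W3.I2
cycle 10: W1.I2
cycle 11: W2.I2
cycle 12: W3.I3
cycle 13: W3.I4

Answer: 14 cycles, utilization 1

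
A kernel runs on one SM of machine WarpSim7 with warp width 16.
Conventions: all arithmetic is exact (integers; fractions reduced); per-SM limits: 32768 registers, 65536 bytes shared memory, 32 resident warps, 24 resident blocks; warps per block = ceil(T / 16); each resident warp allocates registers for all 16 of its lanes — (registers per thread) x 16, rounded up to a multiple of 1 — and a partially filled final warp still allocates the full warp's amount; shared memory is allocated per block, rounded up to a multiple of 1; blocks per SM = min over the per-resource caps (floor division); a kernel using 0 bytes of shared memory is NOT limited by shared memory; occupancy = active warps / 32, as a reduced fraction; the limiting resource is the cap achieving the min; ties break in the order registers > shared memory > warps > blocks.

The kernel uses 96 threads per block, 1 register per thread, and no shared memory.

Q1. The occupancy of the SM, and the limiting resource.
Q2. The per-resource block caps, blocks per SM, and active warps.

Answer: occupancy 15/16, limited by warps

registers: 341 blocks
shared memory: no limit (kernel uses none)
warps: 5 blocks
blocks: 24 blocks

Answer: 5 blocks, 30 active warps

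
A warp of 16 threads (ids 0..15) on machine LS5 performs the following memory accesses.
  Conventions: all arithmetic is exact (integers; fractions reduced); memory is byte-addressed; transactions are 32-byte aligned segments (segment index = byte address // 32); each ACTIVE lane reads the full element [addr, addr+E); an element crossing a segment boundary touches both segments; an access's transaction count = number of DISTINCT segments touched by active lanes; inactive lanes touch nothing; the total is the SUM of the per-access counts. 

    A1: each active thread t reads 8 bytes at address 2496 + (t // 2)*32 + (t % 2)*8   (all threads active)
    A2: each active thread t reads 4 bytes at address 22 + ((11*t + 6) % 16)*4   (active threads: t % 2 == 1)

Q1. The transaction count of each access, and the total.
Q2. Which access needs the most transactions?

A1: 8 transactions
A2: 3 transactions

Answer: 8,3; total 11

Answer: A1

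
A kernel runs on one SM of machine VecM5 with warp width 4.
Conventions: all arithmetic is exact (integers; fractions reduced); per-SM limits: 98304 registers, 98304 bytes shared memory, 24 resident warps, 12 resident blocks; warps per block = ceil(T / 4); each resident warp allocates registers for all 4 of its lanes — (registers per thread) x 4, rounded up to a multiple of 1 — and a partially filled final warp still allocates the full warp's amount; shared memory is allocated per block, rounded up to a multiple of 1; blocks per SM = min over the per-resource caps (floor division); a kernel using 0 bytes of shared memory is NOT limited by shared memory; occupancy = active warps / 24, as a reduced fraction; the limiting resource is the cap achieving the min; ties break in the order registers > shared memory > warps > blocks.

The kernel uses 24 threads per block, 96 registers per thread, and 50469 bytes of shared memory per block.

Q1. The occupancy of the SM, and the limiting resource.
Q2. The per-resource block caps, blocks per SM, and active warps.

Answer: occupancy 1/4, limited by shared memory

registers: 42 blocks
shared memory: 1 block
warps: 4 blocks
blocks: 12 blocks

Answer: 1 block, 6 active warps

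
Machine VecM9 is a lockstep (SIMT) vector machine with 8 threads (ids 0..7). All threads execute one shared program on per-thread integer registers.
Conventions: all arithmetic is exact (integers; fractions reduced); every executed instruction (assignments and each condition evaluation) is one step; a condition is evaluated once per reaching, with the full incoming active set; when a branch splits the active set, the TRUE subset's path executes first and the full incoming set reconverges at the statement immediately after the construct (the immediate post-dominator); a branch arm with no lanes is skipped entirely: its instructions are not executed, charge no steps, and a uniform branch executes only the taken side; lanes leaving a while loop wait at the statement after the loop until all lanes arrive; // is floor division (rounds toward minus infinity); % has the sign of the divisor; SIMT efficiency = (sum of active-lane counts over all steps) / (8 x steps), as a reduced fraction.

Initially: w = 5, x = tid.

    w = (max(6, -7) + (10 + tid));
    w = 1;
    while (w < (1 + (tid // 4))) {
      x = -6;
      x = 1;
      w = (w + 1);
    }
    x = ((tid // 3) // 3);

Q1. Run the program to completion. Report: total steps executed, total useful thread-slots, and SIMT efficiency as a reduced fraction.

Answer: 8 steps, 48 useful, 3/4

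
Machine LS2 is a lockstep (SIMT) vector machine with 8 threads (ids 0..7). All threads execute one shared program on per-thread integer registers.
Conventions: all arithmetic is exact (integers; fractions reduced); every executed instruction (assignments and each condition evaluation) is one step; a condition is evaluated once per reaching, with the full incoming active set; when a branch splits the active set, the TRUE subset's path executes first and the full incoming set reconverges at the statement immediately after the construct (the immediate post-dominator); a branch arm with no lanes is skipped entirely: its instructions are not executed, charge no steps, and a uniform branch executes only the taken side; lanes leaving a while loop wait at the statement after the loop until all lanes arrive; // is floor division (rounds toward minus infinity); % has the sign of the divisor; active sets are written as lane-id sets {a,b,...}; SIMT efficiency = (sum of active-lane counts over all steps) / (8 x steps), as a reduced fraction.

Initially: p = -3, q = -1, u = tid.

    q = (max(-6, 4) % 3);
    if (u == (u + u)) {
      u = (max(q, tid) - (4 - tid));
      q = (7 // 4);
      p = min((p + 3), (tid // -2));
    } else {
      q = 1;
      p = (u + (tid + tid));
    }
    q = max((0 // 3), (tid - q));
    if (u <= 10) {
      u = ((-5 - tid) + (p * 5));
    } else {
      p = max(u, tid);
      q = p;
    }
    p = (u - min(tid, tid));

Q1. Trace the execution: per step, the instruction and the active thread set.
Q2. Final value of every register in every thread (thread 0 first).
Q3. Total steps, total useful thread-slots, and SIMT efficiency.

step 0: q <- (max(-6, 4) % 3)        {0,1,2,3,4,5,6,7}
step 1: eval (u == (u + u))          {0,1,2,3,4,5,6,7}
step 2: u <- (max(q, tid) - (4 - tid)) {0}
step 3: q <- (7 // 4)                {0}
step 4: p <- min((p + 3), (tid // -2)) {0}
step 5: q <- 1                       {1,2,3,4,5,6,7}
step 6: p <- (u + (tid + tid))       {1,2,3,4,5,6,7}
step 7: q <- max((0 // 3), (tid - q)) {0,1,2,3,4,5,6,7}
step 8: eval (u <= 10)               {0,1,2,3,4,5,6,7}
step 9: u <- ((-5 - tid) + (p * 5))  {0,1,2,3,4,5,6,7}
step 10: p <- (u - min(tid, tid))     {0,1,2,3,4,5,6,7}

Answer: 11 steps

p: -5,8,21,34,47,60,73,86
q: 0,0,1,2,3,4,5,6
u: -5,9,23,37,51,65,79,93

steps = 11; useful = 65; efficiency = 65/88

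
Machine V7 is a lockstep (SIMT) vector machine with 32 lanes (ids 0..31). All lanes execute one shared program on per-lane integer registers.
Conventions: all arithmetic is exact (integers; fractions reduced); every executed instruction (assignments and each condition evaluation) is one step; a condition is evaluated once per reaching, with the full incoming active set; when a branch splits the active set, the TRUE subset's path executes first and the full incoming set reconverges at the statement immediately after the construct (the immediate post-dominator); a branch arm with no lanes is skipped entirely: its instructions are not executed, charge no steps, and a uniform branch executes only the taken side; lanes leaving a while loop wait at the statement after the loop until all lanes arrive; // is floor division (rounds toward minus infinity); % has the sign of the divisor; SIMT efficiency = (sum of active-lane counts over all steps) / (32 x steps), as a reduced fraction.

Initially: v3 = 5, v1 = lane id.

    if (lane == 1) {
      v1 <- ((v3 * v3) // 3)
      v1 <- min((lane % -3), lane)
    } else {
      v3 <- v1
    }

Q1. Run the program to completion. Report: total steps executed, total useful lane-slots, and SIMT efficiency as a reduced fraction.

Answer: 4 steps, 65 useful, 65/128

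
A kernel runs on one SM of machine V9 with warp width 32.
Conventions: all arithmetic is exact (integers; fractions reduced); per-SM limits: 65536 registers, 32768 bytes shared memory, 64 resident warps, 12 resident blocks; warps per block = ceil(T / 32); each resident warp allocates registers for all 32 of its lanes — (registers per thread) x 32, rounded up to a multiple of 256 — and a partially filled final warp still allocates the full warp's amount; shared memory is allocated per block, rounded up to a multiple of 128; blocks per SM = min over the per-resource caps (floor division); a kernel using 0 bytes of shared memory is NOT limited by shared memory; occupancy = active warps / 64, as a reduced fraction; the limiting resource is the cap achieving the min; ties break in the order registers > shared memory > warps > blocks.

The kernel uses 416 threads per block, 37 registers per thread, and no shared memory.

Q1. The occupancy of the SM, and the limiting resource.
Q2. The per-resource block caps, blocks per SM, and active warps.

Answer: occupancy 39/64, limited by registers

registers: 3 blocks
shared memory: no limit (kernel uses none)
warps: 4 blocks
blocks: 12 blocks

Answer: 3 blocks, 39 active warps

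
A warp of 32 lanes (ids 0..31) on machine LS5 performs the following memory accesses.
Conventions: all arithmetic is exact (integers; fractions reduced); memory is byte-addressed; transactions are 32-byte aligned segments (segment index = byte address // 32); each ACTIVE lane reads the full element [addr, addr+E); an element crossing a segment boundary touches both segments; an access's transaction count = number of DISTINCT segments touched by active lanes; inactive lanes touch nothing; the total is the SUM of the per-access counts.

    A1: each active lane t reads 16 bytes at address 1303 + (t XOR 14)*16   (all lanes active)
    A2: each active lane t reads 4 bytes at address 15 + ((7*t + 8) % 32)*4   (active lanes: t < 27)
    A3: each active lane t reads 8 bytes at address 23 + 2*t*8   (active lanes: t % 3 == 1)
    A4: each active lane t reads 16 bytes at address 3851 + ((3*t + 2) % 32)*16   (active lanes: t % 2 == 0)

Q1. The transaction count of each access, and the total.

A1: 17 transactions
A2: 5 transactions
A3: 11 transactions
A4: 16 transactions

Answer: 17,5,11,16; total 49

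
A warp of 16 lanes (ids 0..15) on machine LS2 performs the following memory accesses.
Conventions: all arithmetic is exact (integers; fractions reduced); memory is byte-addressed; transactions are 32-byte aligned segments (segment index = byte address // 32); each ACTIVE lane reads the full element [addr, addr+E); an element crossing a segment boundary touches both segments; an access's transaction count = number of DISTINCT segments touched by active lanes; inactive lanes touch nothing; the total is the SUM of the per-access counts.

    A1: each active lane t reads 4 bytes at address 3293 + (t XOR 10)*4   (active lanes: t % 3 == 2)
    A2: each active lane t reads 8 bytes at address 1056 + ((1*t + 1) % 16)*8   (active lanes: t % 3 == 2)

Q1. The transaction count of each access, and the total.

A1: 2 transactions
A2: 4 transactions

Answer: 2,4; total 6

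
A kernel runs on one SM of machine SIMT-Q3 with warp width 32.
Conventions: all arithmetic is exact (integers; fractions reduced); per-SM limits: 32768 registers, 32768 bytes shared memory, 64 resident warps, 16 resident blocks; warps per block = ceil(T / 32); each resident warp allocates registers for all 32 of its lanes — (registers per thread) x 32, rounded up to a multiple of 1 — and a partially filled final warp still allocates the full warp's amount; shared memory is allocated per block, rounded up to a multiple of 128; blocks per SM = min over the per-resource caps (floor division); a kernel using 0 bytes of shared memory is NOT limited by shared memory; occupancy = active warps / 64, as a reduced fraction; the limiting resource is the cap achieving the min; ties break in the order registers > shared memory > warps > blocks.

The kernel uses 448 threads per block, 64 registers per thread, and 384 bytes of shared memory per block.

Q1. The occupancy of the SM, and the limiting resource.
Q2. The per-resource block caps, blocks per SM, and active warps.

Answer: occupancy 7/32, limited by registers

registers: 1 block
shared memory: 85 blocks
warps: 4 blocks
blocks: 16 blocks

Answer: 1 block, 14 active warps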